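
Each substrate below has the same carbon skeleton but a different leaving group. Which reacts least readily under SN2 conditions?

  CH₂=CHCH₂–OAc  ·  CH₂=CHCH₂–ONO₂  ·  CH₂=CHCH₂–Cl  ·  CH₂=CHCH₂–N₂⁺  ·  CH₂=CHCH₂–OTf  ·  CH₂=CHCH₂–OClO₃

With the same alkyl group throughout, only the leaving group differentiates the rates.
Leaving-group ability tracks the stability of the departed species; conjugate-acid pKₐ is the usual yardstick (lower pKₐ → better LG).
CH₂=CHCH₂–N₂⁺ loses N₂: no meaningful conjugate acid; N₂ departs as an exceptionally stable neutral molecule
CH₂=CHCH₂–OTf loses OTf⁻: pKₐ(CF₃SO₃H (triflic acid)) ≈ -14
CH₂=CHCH₂–OClO₃ loses ClO₄⁻: pKₐ(HClO₄) ≈ -10
CH₂=CHCH₂–Cl loses Cl⁻: pKₐ(HCl) ≈ -7
CH₂=CHCH₂–ONO₂ loses NO₃⁻: pKₐ(HNO₃) ≈ -1.3
CH₂=CHCH₂–OAc loses AcO⁻: pKₐ(CH₃COOH) ≈ 4.8

CH₂=CHCH₂–OAc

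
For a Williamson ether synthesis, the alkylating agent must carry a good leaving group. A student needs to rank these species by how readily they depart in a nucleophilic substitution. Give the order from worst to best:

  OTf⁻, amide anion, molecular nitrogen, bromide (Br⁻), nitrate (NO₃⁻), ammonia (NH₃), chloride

The more stable X⁻ (or X) is on its own — i.e. the weaker a base it is — the better a leaving group it makes.
molecular nitrogen: no meaningful conjugate acid; N₂ departs as an exceptionally stable neutral molecule
OTf⁻: pKₐ(CF₃SO₃H (triflic acid)) ≈ -14
bromide (Br⁻): pKₐ(HBr) ≈ -9
chloride: pKₐ(HCl) ≈ -7
nitrate (NO₃⁻): pKₐ(HNO₃) ≈ -1.3
ammonia (NH₃): pKₐ(NH₄⁺) ≈ 9.2
amide anion: pKₐ(NH₃) ≈ 38
Listed from poorest to best leaving group as asked.

amide anion < ammonia (NH₃) < nitrate (NO₃⁻) < chloride < bromide (Br⁻) < OTf⁻ < molecular nitrogen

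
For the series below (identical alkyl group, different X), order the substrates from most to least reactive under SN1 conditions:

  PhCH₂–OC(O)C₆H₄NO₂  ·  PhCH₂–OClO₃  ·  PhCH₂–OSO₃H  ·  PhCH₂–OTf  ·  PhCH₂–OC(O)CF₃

Same R in every case — rank the leaving groups.
A good leaving group is a weak base: the lower the pKₐ of its conjugate acid, the more readily it departs.
PhCH₂–OTf loses OTf⁻: pKₐ(CF₃SO₃H (triflic acid)) ≈ -14
PhCH₂–OClO₃ loses ClO₄⁻: pKₐ(HClO₄) ≈ -10
PhCH₂–OSO₃H loses HSO₄⁻: pKₐ(H₂SO₄) ≈ -3
PhCH₂–OC(O)CF₃ loses CF₃COO⁻: pKₐ(CF₃COOH) ≈ 0.2
PhCH₂–OC(O)C₆H₄NO₂ loses p-O₂N–C₆H₄–COO⁻: pKₐ(p-nitrobenzoic acid) ≈ 3.4

PhCH₂–OTf > PhCH₂–OClO₃ > PhCH₂–OSO₃H > PhCH₂–OC(O)CF₃ > PhCH₂–OC(O)C₆H₄NO₂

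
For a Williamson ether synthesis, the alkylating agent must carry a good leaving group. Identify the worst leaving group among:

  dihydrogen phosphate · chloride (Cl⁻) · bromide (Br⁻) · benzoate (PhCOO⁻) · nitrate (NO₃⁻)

benzoate (PhCOO⁻)

Rank by basicity of the departing species: weakest base leaves most easily.
bromide (Br⁻): pKₐ(HBr) ≈ -9
chloride (Cl⁻): pKₐ(HCl) ≈ -7
nitrate (NO₃⁻): pKₐ(HNO₃) ≈ -1.3
dihydrogen phosphate: pKₐ(H₃PO₄) ≈ 2.1
benzoate (PhCOO⁻): pKₐ(C₆H₅COOH) ≈ 4.2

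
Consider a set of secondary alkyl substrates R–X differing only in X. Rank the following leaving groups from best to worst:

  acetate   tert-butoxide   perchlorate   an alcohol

perchlorate > an alcohol > acetate > tert-butoxide

A good leaving group is a weak base: the lower the pKₐ of its conjugate acid, the more readily it departs.
perchlorate: pKₐ(HClO₄) ≈ -10
an alcohol: pKₐ(R'OH₂⁺) ≈ -2.4
acetate: pKₐ(CH₃COOH) ≈ 4.8
tert-butoxide: pKₐ(t-BuOH) ≈ 18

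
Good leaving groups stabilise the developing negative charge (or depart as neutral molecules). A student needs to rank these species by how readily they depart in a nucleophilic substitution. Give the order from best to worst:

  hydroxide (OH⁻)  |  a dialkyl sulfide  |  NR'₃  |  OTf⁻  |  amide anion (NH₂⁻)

OTf⁻ > a dialkyl sulfide > NR'₃ > hydroxide (OH⁻) > amide anion (NH₂⁻)

OTf⁻: pKₐ(CF₃SO₃H (triflic acid)) ≈ -14 — charge spread over three oxygens and a CF₃ group; the premier leaving group in synthesis
a dialkyl sulfide: pKₐ(R'₂SH⁺) ≈ -7 — neutral; leaves from a sulfonium salt (R–SR'₂⁺)
NR'₃: pKₐ(R'₃NH⁺) ≈ 10.7 — neutral but still a fairly strong base; Hofmann-elimination LG
hydroxide (OH⁻): pKₐ(H₂O) ≈ 15.7
amide anion (NH₂⁻): pKₐ(NH₃) ≈ 38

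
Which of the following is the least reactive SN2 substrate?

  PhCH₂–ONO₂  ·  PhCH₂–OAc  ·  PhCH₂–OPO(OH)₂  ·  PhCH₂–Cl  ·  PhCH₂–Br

The skeletons are identical, so relative rate is governed entirely by leaving-group ability.
A good leaving group is a weak base: the lower the pKₐ of its conjugate acid, the more readily it departs.
PhCH₂–Br loses Br⁻: pKₐ(HBr) ≈ -9
PhCH₂–Cl loses Cl⁻: pKₐ(HCl) ≈ -7
PhCH₂–ONO₂ loses NO₃⁻: pKₐ(HNO₃) ≈ -1.3
PhCH₂–OPO(OH)₂ loses H₂PO₄⁻: pKₐ(H₃PO₄) ≈ 2.1
PhCH₂–OAc loses AcO⁻: pKₐ(CH₃COOH) ≈ 4.8

PhCH₂–OAc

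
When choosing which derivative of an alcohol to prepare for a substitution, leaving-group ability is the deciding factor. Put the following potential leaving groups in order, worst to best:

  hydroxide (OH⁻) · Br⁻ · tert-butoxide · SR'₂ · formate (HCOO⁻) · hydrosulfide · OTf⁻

tert-butoxide < hydroxide (OH⁻) < hydrosulfide < formate (HCOO⁻) < SR'₂ < Br⁻ < OTf⁻

OTf⁻: pKₐ(CF₃SO₃H (triflic acid)) ≈ -14
Br⁻: pKₐ(HBr) ≈ -9
SR'₂: pKₐ(R'₂SH⁺) ≈ -7
formate (HCOO⁻): pKₐ(HCOOH) ≈ 3.8
hydrosulfide: pKₐ(H₂S) ≈ 7
hydroxide (OH⁻): pKₐ(H₂O) ≈ 15.7
tert-butoxide: pKₐ(t-BuOH) ≈ 18
Reversing gives the worst-to-best order requested.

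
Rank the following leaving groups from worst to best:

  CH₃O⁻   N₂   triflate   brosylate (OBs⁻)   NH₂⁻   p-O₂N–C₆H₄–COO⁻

NH₂⁻ < CH₃O⁻ < p-O₂N–C₆H₄–COO⁻ < brosylate (OBs⁻) < triflate < N₂

Leaving-group ability tracks the stability of the departed species; conjugate-acid pKₐ is the usual yardstick (lower pKₐ → better LG).
N₂: no meaningful conjugate acid; N₂ departs as an exceptionally stable neutral molecule
triflate: pKₐ(CF₃SO₃H (triflic acid)) ≈ -14 — charge spread over three oxygens and a CF₃ group; the premier leaving group in synthesis
brosylate (OBs⁻): pKₐ(p-BrC₆H₄SO₃H) ≈ -2.8 — arenesulfonate with a p-bromo substituent
p-O₂N–C₆H₄–COO⁻: pKₐ(p-nitrobenzoic acid) ≈ 3.4 — electron-withdrawing nitro group stabilises the carboxylate
CH₃O⁻: pKₐ(CH₃OH) ≈ 15.5 — strong base; alkoxides do not leave unassisted
NH₂⁻: pKₐ(NH₃) ≈ 38
Reversing gives the worst-to-best order requested.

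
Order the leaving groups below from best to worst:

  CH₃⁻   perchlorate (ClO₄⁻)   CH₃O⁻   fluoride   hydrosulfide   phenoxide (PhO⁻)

A good leaving group is a weak base: the lower the pKₐ of its conjugate acid, the more readily it departs.
perchlorate (ClO₄⁻): pKₐ(HClO₄) ≈ -10
fluoride: pKₐ(HF) ≈ 3.2
hydrosulfide: pKₐ(H₂S) ≈ 7
phenoxide (PhO⁻): pKₐ(C₆H₅OH (phenol)) ≈ 10
CH₃O⁻: pKₐ(CH₃OH) ≈ 15.5
CH₃⁻: pKₐ(CH₄) ≈ 48

perchlorate (ClO₄⁻) > fluoride > hydrosulfide > phenoxide (PhO⁻) > CH₃O⁻ > CH₃⁻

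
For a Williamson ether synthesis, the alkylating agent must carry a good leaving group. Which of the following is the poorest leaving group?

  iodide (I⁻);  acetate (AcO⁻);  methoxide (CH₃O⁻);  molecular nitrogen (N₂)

methoxide (CH₃O⁻)

molecular nitrogen (N₂): no meaningful conjugate acid; N₂ departs as an exceptionally stable neutral molecule
iodide (I⁻): pKₐ(HI) ≈ -10
acetate (AcO⁻): pKₐ(CH₃COOH) ≈ 4.8
methoxide (CH₃O⁻): pKₐ(CH₃OH) ≈ 15.5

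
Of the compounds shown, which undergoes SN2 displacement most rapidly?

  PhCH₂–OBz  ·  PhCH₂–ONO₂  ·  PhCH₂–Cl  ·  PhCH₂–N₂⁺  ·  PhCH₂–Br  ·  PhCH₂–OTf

The skeletons are identical, so relative rate is governed entirely by leaving-group ability.
Leaving-group ability tracks the stability of the departed species; conjugate-acid pKₐ is the usual yardstick (lower pKₐ → better LG).
PhCH₂–N₂⁺ loses N₂: no meaningful conjugate acid; N₂ departs as an exceptionally stable neutral molecule
PhCH₂–OTf loses OTf⁻: pKₐ(CF₃SO₃H (triflic acid)) ≈ -14
PhCH₂–Br loses Br⁻: pKₐ(HBr) ≈ -9
PhCH₂–Cl loses Cl⁻: pKₐ(HCl) ≈ -7
PhCH₂–ONO₂ loses NO₃⁻: pKₐ(HNO₃) ≈ -1.3
PhCH₂–OBz loses PhCOO⁻: pKₐ(C₆H₅COOH) ≈ 4.2

PhCH₂–N₂⁺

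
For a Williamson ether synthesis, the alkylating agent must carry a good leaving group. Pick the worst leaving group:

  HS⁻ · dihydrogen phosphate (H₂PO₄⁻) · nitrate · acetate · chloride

HS⁻

Leaving-group ability tracks the stability of the departed species; conjugate-acid pKₐ is the usual yardstick (lower pKₐ → better LG).
chloride: pKₐ(HCl) ≈ -7
nitrate: pKₐ(HNO₃) ≈ -1.3
dihydrogen phosphate (H₂PO₄⁻): pKₐ(H₃PO₄) ≈ 2.1
acetate: pKₐ(CH₃COOH) ≈ 4.8
HS⁻: pKₐ(H₂S) ≈ 7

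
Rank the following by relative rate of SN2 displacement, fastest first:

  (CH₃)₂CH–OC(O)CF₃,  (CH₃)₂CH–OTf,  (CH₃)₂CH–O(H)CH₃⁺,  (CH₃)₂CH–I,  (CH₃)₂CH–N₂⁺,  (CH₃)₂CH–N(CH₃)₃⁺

Identical carbon frameworks mean the comparison reduces to leaving-group quality.
Leaving-group ability tracks the stability of the departed species; conjugate-acid pKₐ is the usual yardstick (lower pKₐ → better LG).
(CH₃)₂CH–N₂⁺ loses N₂: no meaningful conjugate acid; N₂ departs as an exceptionally stable neutral molecule
(CH₃)₂CH–OTf loses OTf⁻: pKₐ(CF₃SO₃H (triflic acid)) ≈ -14
(CH₃)₂CH–I loses I⁻: pKₐ(HI) ≈ -10
(CH₃)₂CH–O(H)CH₃⁺ loses R'OH: pKₐ(R'OH₂⁺) ≈ -2.4
(CH₃)₂CH–OC(O)CF₃ loses CF₃COO⁻: pKₐ(CF₃COOH) ≈ 0.2
(CH₃)₂CH–N(CH₃)₃⁺ loses NR'₃: pKₐ(R'₃NH⁺) ≈ 10.7

(CH₃)₂CH–N₂⁺ > (CH₃)₂CH–OTf > (CH₃)₂CH–I > (CH₃)₂CH–O(H)CH₃⁺ > (CH₃)₂CH–OC(O)CF₃ > (CH₃)₂CH–N(CH₃)₃⁺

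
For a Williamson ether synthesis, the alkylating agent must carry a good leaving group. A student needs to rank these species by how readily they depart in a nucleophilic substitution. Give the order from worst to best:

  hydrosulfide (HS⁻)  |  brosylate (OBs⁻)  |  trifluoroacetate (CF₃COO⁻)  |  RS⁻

RS⁻ < hydrosulfide (HS⁻) < trifluoroacetate (CF₃COO⁻) < brosylate (OBs⁻)

Rank by basicity of the departing species: weakest base leaves most easily.
brosylate (OBs⁻): pKₐ(p-BrC₆H₄SO₃H) ≈ -2.8
trifluoroacetate (CF₃COO⁻): pKₐ(CF₃COOH) ≈ 0.2
hydrosulfide (HS⁻): pKₐ(H₂S) ≈ 7
RS⁻: pKₐ(RSH (a thiol)) ≈ 10.5 — moderately basic; rarely leaves without activation
Reversing gives the worst-to-best order requested.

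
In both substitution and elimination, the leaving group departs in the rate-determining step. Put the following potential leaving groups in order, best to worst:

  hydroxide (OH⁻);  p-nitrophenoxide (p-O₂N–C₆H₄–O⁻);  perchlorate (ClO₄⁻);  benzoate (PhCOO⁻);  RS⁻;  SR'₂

perchlorate (ClO₄⁻) > SR'₂ > benzoate (PhCOO⁻) > p-nitrophenoxide (p-O₂N–C₆H₄–O⁻) > RS⁻ > hydroxide (OH⁻)

perchlorate (ClO₄⁻): pKₐ(HClO₄) ≈ -10
SR'₂: pKₐ(R'₂SH⁺) ≈ -7
benzoate (PhCOO⁻): pKₐ(C₆H₅COOH) ≈ 4.2
p-nitrophenoxide (p-O₂N–C₆H₄–O⁻): pKₐ(p-nitrophenol) ≈ 7.2
RS⁻: pKₐ(RSH (a thiol)) ≈ 10.5
hydroxide (OH⁻): pKₐ(H₂O) ≈ 15.7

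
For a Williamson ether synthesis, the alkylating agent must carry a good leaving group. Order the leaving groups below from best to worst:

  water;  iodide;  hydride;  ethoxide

iodide > water > ethoxide > hydride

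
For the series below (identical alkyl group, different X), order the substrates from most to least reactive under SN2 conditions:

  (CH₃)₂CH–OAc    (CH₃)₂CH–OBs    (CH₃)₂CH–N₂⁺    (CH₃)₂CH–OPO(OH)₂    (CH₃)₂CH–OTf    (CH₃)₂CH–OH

(CH₃)₂CH–N₂⁺ > (CH₃)₂CH–OTf > (CH₃)₂CH–OBs > (CH₃)₂CH–OPO(OH)₂ > (CH₃)₂CH–OAc > (CH₃)₂CH–OH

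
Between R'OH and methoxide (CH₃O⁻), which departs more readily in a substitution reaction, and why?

R'OH

R'OH is the better leaving group.
pKₐ(R'OH₂⁺) ≈ -2.4 versus pKₐ(CH₃OH) ≈ 15.5: R'OH is the much weaker base.
Neutral; leaves from a protonated ether (an oxonium ion, R–O(H)R'⁺).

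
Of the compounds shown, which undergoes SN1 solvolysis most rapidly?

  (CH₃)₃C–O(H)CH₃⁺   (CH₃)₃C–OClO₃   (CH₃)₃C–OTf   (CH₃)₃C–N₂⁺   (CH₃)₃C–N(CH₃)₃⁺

(CH₃)₃C–N₂⁺

Same R in every case — rank the leaving groups.
The more stable X⁻ (or X) is on its own — i.e. the weaker a base it is — the better a leaving group it makes.
(CH₃)₃C–N₂⁺ loses N₂: no meaningful conjugate acid; N₂ departs as an exceptionally stable neutral molecule
(CH₃)₃C–OTf loses OTf⁻: pKₐ(CF₃SO₃H (triflic acid)) ≈ -14
(CH₃)₃C–OClO₃ loses ClO₄⁻: pKₐ(HClO₄) ≈ -10
(CH₃)₃C–O(H)CH₃⁺ loses R'OH: pKₐ(R'OH₂⁺) ≈ -2.4
(CH₃)₃C–N(CH₃)₃⁺ loses NR'₃: pKₐ(R'₃NH⁺) ≈ 10.7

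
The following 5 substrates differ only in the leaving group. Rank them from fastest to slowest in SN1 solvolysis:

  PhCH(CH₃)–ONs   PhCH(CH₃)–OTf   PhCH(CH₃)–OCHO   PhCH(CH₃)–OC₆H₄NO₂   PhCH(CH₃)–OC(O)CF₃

PhCH(CH₃)–OTf > PhCH(CH₃)–ONs > PhCH(CH₃)–OC(O)CF₃ > PhCH(CH₃)–OCHO > PhCH(CH₃)–OC₆H₄NO₂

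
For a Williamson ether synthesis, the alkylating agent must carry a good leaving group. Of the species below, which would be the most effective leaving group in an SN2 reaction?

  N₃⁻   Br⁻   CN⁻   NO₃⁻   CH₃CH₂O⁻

Rank by basicity of the departing species: weakest base leaves most easily.
Br⁻: pKₐ(HBr) ≈ -9
NO₃⁻: pKₐ(HNO₃) ≈ -1.3
N₃⁻: pKₐ(HN₃) ≈ 4.7
CN⁻: pKₐ(HCN) ≈ 9.2
CH₃CH₂O⁻: pKₐ(CH₃CH₂OH) ≈ 16

Br⁻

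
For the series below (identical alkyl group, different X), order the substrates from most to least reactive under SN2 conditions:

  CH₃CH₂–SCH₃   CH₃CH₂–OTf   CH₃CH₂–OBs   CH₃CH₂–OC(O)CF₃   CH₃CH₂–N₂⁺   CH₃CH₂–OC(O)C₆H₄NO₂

The skeletons are identical, so relative rate is governed entirely by leaving-group ability.
Rank by basicity of the departing species: weakest base leaves most easily.
CH₃CH₂–N₂⁺ loses N₂: no meaningful conjugate acid; N₂ departs as an exceptionally stable neutral molecule
CH₃CH₂–OTf loses OTf⁻: pKₐ(CF₃SO₃H (triflic acid)) ≈ -14
CH₃CH₂–OBs loses OBs⁻: pKₐ(p-BrC₆H₄SO₃H) ≈ -2.8
CH₃CH₂–OC(O)CF₃ loses CF₃COO⁻: pKₐ(CF₃COOH) ≈ 0.2
CH₃CH₂–OC(O)C₆H₄NO₂ loses p-O₂N–C₆H₄–COO⁻: pKₐ(p-nitrobenzoic acid) ≈ 3.4
CH₃CH₂–SCH₃ loses RS⁻: pKₐ(RSH (a thiol)) ≈ 10.5

CH₃CH₂–N₂⁺ > CH₃CH₂–OTf > CH₃CH₂–OBs > CH₃CH₂–OC(O)CF₃ > CH₃CH₂–OC(O)C₆H₄NO₂ > CH₃CH₂–SCH₃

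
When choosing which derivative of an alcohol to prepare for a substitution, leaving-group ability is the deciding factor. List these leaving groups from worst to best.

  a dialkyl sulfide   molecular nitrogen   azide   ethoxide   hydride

Rank by basicity of the departing species: weakest base leaves most easily.
molecular nitrogen: no meaningful conjugate acid; N₂ departs as an exceptionally stable neutral molecule
a dialkyl sulfide: pKₐ(R'₂SH⁺) ≈ -7 — neutral; leaves from a sulfonium salt (R–SR'₂⁺)
azide: pKₐ(HN₃) ≈ 4.7
ethoxide: pKₐ(CH₃CH₂OH) ≈ 16
hydride: pKₐ(H₂) ≈ 36 — extremely strong base; leaves only in special hydride-transfer contexts
Listed from poorest to best leaving group as asked.

hydride < ethoxide < azide < a dialkyl sulfide < molecular nitrogen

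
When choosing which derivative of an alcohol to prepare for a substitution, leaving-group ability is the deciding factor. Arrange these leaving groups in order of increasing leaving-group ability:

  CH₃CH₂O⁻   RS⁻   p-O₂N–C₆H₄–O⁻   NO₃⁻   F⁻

CH₃CH₂O⁻ < RS⁻ < p-O₂N–C₆H₄–O⁻ < F⁻ < NO₃⁻

The more stable X⁻ (or X) is on its own — i.e. the weaker a base it is — the better a leaving group it makes.
NO₃⁻: pKₐ(HNO₃) ≈ -1.3
F⁻: pKₐ(HF) ≈ 3.2
p-O₂N–C₆H₄–O⁻: pKₐ(p-nitrophenol) ≈ 7.2
RS⁻: pKₐ(RSH (a thiol)) ≈ 10.5
CH₃CH₂O⁻: pKₐ(CH₃CH₂OH) ≈ 16
The question asks for worst first, so the sequence is read in increasing leaving-group ability.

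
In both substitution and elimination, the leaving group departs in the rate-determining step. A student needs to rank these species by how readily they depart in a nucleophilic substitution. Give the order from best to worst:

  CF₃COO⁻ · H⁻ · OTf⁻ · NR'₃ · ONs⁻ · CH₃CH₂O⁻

OTf⁻ > ONs⁻ > CF₃COO⁻ > NR'₃ > CH₃CH₂O⁻ > H⁻

A good leaving group is a weak base: the lower the pKₐ of its conjugate acid, the more readily it departs.
OTf⁻: pKₐ(CF₃SO₃H (triflic acid)) ≈ -14 — charge spread over three oxygens and a CF₃ group; the premier leaving group in synthesis
ONs⁻: pKₐ(p-O₂NC₆H₄SO₃H) ≈ -3.5 — p-nitro group further stabilises the sulfonate
CF₃COO⁻: pKₐ(CF₃COOH) ≈ 0.2
NR'₃: pKₐ(R'₃NH⁺) ≈ 10.7 — neutral but still a fairly strong base; Hofmann-elimination LG
CH₃CH₂O⁻: pKₐ(CH₃CH₂OH) ≈ 16 — strong base; alkoxides do not leave unassisted
H⁻: pKₐ(H₂) ≈ 36 — extremely strong base; leaves only in special hydride-transfer contexts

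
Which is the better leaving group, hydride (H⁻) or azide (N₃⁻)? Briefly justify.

azide (N₃⁻) is the better leaving group.
pKₐ(HN₃) ≈ 4.7 versus pKₐ(H₂) ≈ 36: azide (N₃⁻) is the much weaker base.
Linear, resonance-stabilised.

azide (N₃⁻)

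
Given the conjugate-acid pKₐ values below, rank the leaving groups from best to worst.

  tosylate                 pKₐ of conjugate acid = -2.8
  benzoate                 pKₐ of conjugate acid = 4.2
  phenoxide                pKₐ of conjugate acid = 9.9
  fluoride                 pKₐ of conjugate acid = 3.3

Lower conjugate-acid pKₐ ⇒ weaker base ⇒ better leaving group.
Sorting by the given values: tosylate (-2.8), fluoride (3.3), benzoate (4.2), phenoxide (9.9).

tosylate > fluoride > benzoate > phenoxide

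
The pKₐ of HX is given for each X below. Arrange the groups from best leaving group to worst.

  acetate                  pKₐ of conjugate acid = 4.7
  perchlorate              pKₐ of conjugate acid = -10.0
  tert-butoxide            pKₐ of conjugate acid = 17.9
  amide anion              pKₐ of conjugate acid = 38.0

perchlorate > acetate > tert-butoxide > amide anion

Lower conjugate-acid pKₐ ⇒ weaker base ⇒ better leaving group.
Sorting by the given values: perchlorate (-10.0), acetate (4.7), tert-butoxide (17.9), amide anion (38.0).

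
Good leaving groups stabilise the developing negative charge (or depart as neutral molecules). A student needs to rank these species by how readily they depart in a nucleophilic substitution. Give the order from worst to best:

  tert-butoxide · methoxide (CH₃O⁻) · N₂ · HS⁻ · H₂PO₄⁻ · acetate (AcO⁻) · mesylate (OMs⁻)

tert-butoxide < methoxide (CH₃O⁻) < HS⁻ < acetate (AcO⁻) < H₂PO₄⁻ < mesylate (OMs⁻) < N₂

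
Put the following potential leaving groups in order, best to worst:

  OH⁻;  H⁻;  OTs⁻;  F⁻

The more stable X⁻ (or X) is on its own — i.e. the weaker a base it is — the better a leaving group it makes.
OTs⁻: pKₐ(p-CH₃C₆H₄SO₃H (TsOH)) ≈ -2.8
F⁻: pKₐ(HF) ≈ 3.2
OH⁻: pKₐ(H₂O) ≈ 15.7
H⁻: pKₐ(H₂) ≈ 36

OTs⁻ > F⁻ > OH⁻ > H⁻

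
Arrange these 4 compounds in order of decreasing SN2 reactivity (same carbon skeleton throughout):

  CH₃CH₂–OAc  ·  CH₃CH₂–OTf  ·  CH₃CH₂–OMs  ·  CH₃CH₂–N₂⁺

CH₃CH₂–N₂⁺ > CH₃CH₂–OTf > CH₃CH₂–OMs > CH₃CH₂–OAc

Identical carbon frameworks mean the comparison reduces to leaving-group quality.
Rank by basicity of the departing species: weakest base leaves most easily.
CH₃CH₂–N₂⁺ loses N₂: no meaningful conjugate acid; N₂ departs as an exceptionally stable neutral molecule
CH₃CH₂–OTf loses OTf⁻: pKₐ(CF₃SO₃H (triflic acid)) ≈ -14
CH₃CH₂–OMs loses OMs⁻: pKₐ(CH₃SO₃H (MsOH)) ≈ -1.9
CH₃CH₂–OAc loses AcO⁻: pKₐ(CH₃COOH) ≈ 4.8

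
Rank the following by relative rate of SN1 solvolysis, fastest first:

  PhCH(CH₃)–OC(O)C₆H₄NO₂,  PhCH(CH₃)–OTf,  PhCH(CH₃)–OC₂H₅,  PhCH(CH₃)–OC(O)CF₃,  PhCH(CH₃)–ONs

The skeletons are identical, so relative rate is governed entirely by leaving-group ability.
Rank by basicity of the departing species: weakest base leaves most easily.
PhCH(CH₃)–OTf loses OTf⁻: pKₐ(CF₃SO₃H (triflic acid)) ≈ -14
PhCH(CH₃)–ONs loses ONs⁻: pKₐ(p-O₂NC₆H₄SO₃H) ≈ -3.5
PhCH(CH₃)–OC(O)CF₃ loses CF₃COO⁻: pKₐ(CF₃COOH) ≈ 0.2
PhCH(CH₃)–OC(O)C₆H₄NO₂ loses p-O₂N–C₆H₄–COO⁻: pKₐ(p-nitrobenzoic acid) ≈ 3.4
PhCH(CH₃)–OC₂H₅ loses CH₃CH₂O⁻: pKₐ(CH₃CH₂OH) ≈ 16

PhCH(CH₃)–OTf > PhCH(CH₃)–ONs > PhCH(CH₃)–OC(O)CF₃ > PhCH(CH₃)–OC(O)C₆H₄NO₂ > PhCH(CH₃)–OC₂H₅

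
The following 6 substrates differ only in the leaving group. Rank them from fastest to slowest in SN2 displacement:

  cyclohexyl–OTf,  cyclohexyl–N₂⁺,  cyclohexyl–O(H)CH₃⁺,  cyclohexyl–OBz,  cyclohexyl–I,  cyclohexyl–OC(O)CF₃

cyclohexyl–N₂⁺ > cyclohexyl–OTf > cyclohexyl–I > cyclohexyl–O(H)CH₃⁺ > cyclohexyl–OC(O)CF₃ > cyclohexyl–OBz

The skeletons are identical, so relative rate is governed entirely by leaving-group ability.
A good leaving group is a weak base: the lower the pKₐ of its conjugate acid, the more readily it departs.
cyclohexyl–N₂⁺ loses N₂: no meaningful conjugate acid; N₂ departs as an exceptionally stable neutral molecule
cyclohexyl–OTf loses OTf⁻: pKₐ(CF₃SO₃H (triflic acid)) ≈ -14
cyclohexyl–I loses I⁻: pKₐ(HI) ≈ -10
cyclohexyl–O(H)CH₃⁺ loses R'OH: pKₐ(R'OH₂⁺) ≈ -2.4
cyclohexyl–OC(O)CF₃ loses CF₃COO⁻: pKₐ(CF₃COOH) ≈ 0.2
cyclohexyl–OBz loses PhCOO⁻: pKₐ(C₆H₅COOH) ≈ 4.2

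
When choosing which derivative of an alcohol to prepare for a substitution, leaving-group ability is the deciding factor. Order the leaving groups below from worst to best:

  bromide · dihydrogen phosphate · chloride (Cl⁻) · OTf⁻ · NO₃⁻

OTf⁻: pKₐ(CF₃SO₃H (triflic acid)) ≈ -14
bromide: pKₐ(HBr) ≈ -9 — weak base; good leaving group
chloride (Cl⁻): pKₐ(HCl) ≈ -7 — moderately weak base
NO₃⁻: pKₐ(HNO₃) ≈ -1.3
dihydrogen phosphate: pKₐ(H₃PO₄) ≈ 2.1
The question asks for worst first, so the sequence is read in increasing leaving-group ability.

dihydrogen phosphate < NO₃⁻ < chloride (Cl⁻) < bromide < OTf⁻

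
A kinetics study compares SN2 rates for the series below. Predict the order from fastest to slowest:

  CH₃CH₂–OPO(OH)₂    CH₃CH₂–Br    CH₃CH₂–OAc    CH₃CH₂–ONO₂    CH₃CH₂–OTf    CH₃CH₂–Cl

Identical carbon frameworks mean the comparison reduces to leaving-group quality.
A good leaving group is a weak base: the lower the pKₐ of its conjugate acid, the more readily it departs.
CH₃CH₂–OTf loses OTf⁻: pKₐ(CF₃SO₃H (triflic acid)) ≈ -14
CH₃CH₂–Br loses Br⁻: pKₐ(HBr) ≈ -9
CH₃CH₂–Cl loses Cl⁻: pKₐ(HCl) ≈ -7
CH₃CH₂–ONO₂ loses NO₃⁻: pKₐ(HNO₃) ≈ -1.3
CH₃CH₂–OPO(OH)₂ loses H₂PO₄⁻: pKₐ(H₃PO₄) ≈ 2.1
CH₃CH₂–OAc loses AcO⁻: pKₐ(CH₃COOH) ≈ 4.8

CH₃CH₂–OTf > CH₃CH₂–Br > CH₃CH₂–Cl > CH₃CH₂–ONO₂ > CH₃CH₂–OPO(OH)₂ > CH₃CH₂–OAc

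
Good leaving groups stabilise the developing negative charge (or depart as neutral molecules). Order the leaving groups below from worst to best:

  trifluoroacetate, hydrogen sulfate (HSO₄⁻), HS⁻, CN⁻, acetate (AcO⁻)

The more stable X⁻ (or X) is on its own — i.e. the weaker a base it is — the better a leaving group it makes.
hydrogen sulfate (HSO₄⁻): pKₐ(H₂SO₄) ≈ -3
trifluoroacetate: pKₐ(CF₃COOH) ≈ 0.2
acetate (AcO⁻): pKₐ(CH₃COOH) ≈ 4.8
HS⁻: pKₐ(H₂S) ≈ 7
CN⁻: pKₐ(HCN) ≈ 9.2
Reversing gives the worst-to-best order requested.

CN⁻ < HS⁻ < acetate (AcO⁻) < trifluoroacetate < hydrogen sulfate (HSO₄⁻)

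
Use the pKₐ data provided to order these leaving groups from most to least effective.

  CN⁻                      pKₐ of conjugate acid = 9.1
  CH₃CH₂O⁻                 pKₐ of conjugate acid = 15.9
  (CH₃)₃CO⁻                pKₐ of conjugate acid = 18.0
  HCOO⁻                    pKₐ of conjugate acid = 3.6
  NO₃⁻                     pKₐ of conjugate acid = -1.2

NO₃⁻ > HCOO⁻ > CN⁻ > CH₃CH₂O⁻ > (CH₃)₃CO⁻

Lower conjugate-acid pKₐ ⇒ weaker base ⇒ better leaving group.
Sorting by the given values: NO₃⁻ (-1.2), HCOO⁻ (3.6), CN⁻ (9.1), CH₃CH₂O⁻ (15.9), (CH₃)₃CO⁻ (18.0).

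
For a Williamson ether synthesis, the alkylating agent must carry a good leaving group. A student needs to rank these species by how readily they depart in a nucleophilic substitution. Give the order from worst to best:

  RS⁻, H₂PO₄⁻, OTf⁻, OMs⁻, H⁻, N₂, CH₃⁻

CH₃⁻ < H⁻ < RS⁻ < H₂PO₄⁻ < OMs⁻ < OTf⁻ < N₂

Rank by basicity of the departing species: weakest base leaves most easily.
N₂: no meaningful conjugate acid; N₂ departs as an exceptionally stable neutral molecule
OTf⁻: pKₐ(CF₃SO₃H (triflic acid)) ≈ -14 — charge spread over three oxygens and a CF₃ group; the premier leaving group in synthesis
OMs⁻: pKₐ(CH₃SO₃H (MsOH)) ≈ -1.9 — resonance-delocalised alkanesulfonate
H₂PO₄⁻: pKₐ(H₃PO₄) ≈ 2.1
RS⁻: pKₐ(RSH (a thiol)) ≈ 10.5 — moderately basic; rarely leaves without activation
H⁻: pKₐ(H₂) ≈ 36 — extremely strong base; leaves only in special hydride-transfer contexts
CH₃⁻: pKₐ(CH₄) ≈ 48 — unstabilised carbanion; the worst conceivable leaving group
Reversing gives the worst-to-best order requested.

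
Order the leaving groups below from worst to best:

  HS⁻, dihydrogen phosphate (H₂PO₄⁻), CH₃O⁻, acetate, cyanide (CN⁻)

A good leaving group is a weak base: the lower the pKₐ of its conjugate acid, the more readily it departs.
dihydrogen phosphate (H₂PO₄⁻): pKₐ(H₃PO₄) ≈ 2.1
acetate: pKₐ(CH₃COOH) ≈ 4.8
HS⁻: pKₐ(H₂S) ≈ 7
cyanide (CN⁻): pKₐ(HCN) ≈ 9.2
CH₃O⁻: pKₐ(CH₃OH) ≈ 15.5
Reversing gives the worst-to-best order requested.

CH₃O⁻ < cyanide (CN⁻) < HS⁻ < acetate < dihydrogen phosphate (H₂PO₄⁻)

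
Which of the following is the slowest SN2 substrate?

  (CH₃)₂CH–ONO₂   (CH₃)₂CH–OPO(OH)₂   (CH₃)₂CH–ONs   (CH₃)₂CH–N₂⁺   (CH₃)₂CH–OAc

The skeletons are identical, so relative rate is governed entirely by leaving-group ability.
The more stable X⁻ (or X) is on its own — i.e. the weaker a base it is — the better a leaving group it makes.
(CH₃)₂CH–N₂⁺ loses N₂: no meaningful conjugate acid; N₂ departs as an exceptionally stable neutral molecule
(CH₃)₂CH–ONs loses ONs⁻: pKₐ(p-O₂NC₆H₄SO₃H) ≈ -3.5
(CH₃)₂CH–ONO₂ loses NO₃⁻: pKₐ(HNO₃) ≈ -1.3
(CH₃)₂CH–OPO(OH)₂ loses H₂PO₄⁻: pKₐ(H₃PO₄) ≈ 2.1
(CH₃)₂CH–OAc loses AcO⁻: pKₐ(CH₃COOH) ≈ 4.8

(CH₃)₂CH–OAc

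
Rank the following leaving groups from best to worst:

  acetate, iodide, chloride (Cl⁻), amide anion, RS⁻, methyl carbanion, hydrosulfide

iodide > chloride (Cl⁻) > acetate > hydrosulfide > RS⁻ > amide anion > methyl carbanion

The more stable X⁻ (or X) is on its own — i.e. the weaker a base it is — the better a leaving group it makes.
iodide: pKₐ(HI) ≈ -10
chloride (Cl⁻): pKₐ(HCl) ≈ -7 — moderately weak base
acetate: pKₐ(CH₃COOH) ≈ 4.8
hydrosulfide: pKₐ(H₂S) ≈ 7
RS⁻: pKₐ(RSH (a thiol)) ≈ 10.5 — moderately basic; rarely leaves without activation
amide anion: pKₐ(NH₃) ≈ 38
methyl carbanion: pKₐ(CH₄) ≈ 48 — unstabilised carbanion; the worst conceivable leaving group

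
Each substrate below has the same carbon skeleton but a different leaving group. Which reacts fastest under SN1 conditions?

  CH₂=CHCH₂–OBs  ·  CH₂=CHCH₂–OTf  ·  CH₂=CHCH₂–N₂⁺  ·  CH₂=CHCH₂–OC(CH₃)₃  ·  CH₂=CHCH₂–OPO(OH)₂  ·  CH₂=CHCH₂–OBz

CH₂=CHCH₂–N₂⁺

With the same alkyl group throughout, only the leaving group differentiates the rates.
Rank by basicity of the departing species: weakest base leaves most easily.
CH₂=CHCH₂–N₂⁺ loses N₂: no meaningful conjugate acid; N₂ departs as an exceptionally stable neutral molecule
CH₂=CHCH₂–OTf loses OTf⁻: pKₐ(CF₃SO₃H (triflic acid)) ≈ -14
CH₂=CHCH₂–OBs loses OBs⁻: pKₐ(p-BrC₆H₄SO₃H) ≈ -2.8
CH₂=CHCH₂–OPO(OH)₂ loses H₂PO₄⁻: pKₐ(H₃PO₄) ≈ 2.1
CH₂=CHCH₂–OBz loses PhCOO⁻: pKₐ(C₆H₅COOH) ≈ 4.2
CH₂=CHCH₂–OC(CH₃)₃ loses (CH₃)₃CO⁻: pKₐ(t-BuOH) ≈ 18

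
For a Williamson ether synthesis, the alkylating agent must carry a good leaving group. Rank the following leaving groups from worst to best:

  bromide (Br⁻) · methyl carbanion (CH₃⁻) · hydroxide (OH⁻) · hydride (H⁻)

Rank by basicity of the departing species: weakest base leaves most easily.
bromide (Br⁻): pKₐ(HBr) ≈ -9
hydroxide (OH⁻): pKₐ(H₂O) ≈ 15.7 — strong base; essentially never leaves without prior activation
hydride (H⁻): pKₐ(H₂) ≈ 36 — extremely strong base; leaves only in special hydride-transfer contexts
methyl carbanion (CH₃⁻): pKₐ(CH₄) ≈ 48 — unstabilised carbanion; the worst conceivable leaving group
The question asks for worst first, so the sequence is read in increasing leaving-group ability.

methyl carbanion (CH₃⁻) < hydride (H⁻) < hydroxide (OH⁻) < bromide (Br⁻)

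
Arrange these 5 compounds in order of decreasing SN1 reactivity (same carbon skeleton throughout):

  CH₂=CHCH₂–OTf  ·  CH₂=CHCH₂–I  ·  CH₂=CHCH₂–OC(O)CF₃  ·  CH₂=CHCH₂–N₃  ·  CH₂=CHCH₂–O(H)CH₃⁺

Identical carbon frameworks mean the comparison reduces to leaving-group quality.
Leaving-group ability tracks the stability of the departed species; conjugate-acid pKₐ is the usual yardstick (lower pKₐ → better LG).
CH₂=CHCH₂–OTf loses OTf⁻: pKₐ(CF₃SO₃H (triflic acid)) ≈ -14
CH₂=CHCH₂–I loses I⁻: pKₐ(HI) ≈ -10
CH₂=CHCH₂–O(H)CH₃⁺ loses R'OH: pKₐ(R'OH₂⁺) ≈ -2.4
CH₂=CHCH₂–OC(O)CF₃ loses CF₃COO⁻: pKₐ(CF₃COOH) ≈ 0.2
CH₂=CHCH₂–N₃ loses N₃⁻: pKₐ(HN₃) ≈ 4.7

CH₂=CHCH₂–OTf > CH₂=CHCH₂–I > CH₂=CHCH₂–O(H)CH₃⁺ > CH₂=CHCH₂–OC(O)CF₃ > CH₂=CHCH₂–N₃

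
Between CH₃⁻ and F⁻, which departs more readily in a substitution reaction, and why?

F⁻ is the better leaving group.
pKₐ(HF) ≈ 3.2 versus pKₐ(CH₄) ≈ 48: F⁻ is the much weaker base.
Small and strongly basic; the poor halide leaving group.

F⁻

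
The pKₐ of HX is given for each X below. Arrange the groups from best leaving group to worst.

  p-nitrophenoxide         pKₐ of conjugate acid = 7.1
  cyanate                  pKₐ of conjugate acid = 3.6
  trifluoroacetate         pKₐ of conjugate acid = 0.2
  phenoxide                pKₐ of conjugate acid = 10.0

trifluoroacetate > cyanate > p-nitrophenoxide > phenoxide

Lower conjugate-acid pKₐ ⇒ weaker base ⇒ better leaving group.
Sorting by the given values: trifluoroacetate (0.2), cyanate (3.6), p-nitrophenoxide (7.1), phenoxide (10.0).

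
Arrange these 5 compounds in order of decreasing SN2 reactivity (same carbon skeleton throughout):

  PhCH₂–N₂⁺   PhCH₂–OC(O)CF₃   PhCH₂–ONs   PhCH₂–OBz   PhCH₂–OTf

PhCH₂–N₂⁺ > PhCH₂–OTf > PhCH₂–ONs > PhCH₂–OC(O)CF₃ > PhCH₂–OBz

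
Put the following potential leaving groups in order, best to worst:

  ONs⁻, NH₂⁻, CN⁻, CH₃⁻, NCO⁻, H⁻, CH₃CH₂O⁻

ONs⁻ > NCO⁻ > CN⁻ > CH₃CH₂O⁻ > H⁻ > NH₂⁻ > CH₃⁻

The more stable X⁻ (or X) is on its own — i.e. the weaker a base it is — the better a leaving group it makes.
ONs⁻: pKₐ(p-O₂NC₆H₄SO₃H) ≈ -3.5
NCO⁻: pKₐ(HOCN) ≈ 3.5
CN⁻: pKₐ(HCN) ≈ 9.2
CH₃CH₂O⁻: pKₐ(CH₃CH₂OH) ≈ 16
H⁻: pKₐ(H₂) ≈ 36
NH₂⁻: pKₐ(NH₃) ≈ 38
CH₃⁻: pKₐ(CH₄) ≈ 48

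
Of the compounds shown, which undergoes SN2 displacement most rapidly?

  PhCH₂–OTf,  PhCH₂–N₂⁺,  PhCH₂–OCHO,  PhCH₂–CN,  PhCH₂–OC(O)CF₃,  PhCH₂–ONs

PhCH₂–N₂⁺

The skeletons are identical, so relative rate is governed entirely by leaving-group ability.
Leaving-group ability tracks the stability of the departed species; conjugate-acid pKₐ is the usual yardstick (lower pKₐ → better LG).
PhCH₂–N₂⁺ loses N₂: no meaningful conjugate acid; N₂ departs as an exceptionally stable neutral molecule
PhCH₂–OTf loses OTf⁻: pKₐ(CF₃SO₃H (triflic acid)) ≈ -14
PhCH₂–ONs loses ONs⁻: pKₐ(p-O₂NC₆H₄SO₃H) ≈ -3.5
PhCH₂–OC(O)CF₃ loses CF₃COO⁻: pKₐ(CF₃COOH) ≈ 0.2
PhCH₂–OCHO loses HCOO⁻: pKₐ(HCOOH) ≈ 3.8
PhCH₂–CN loses CN⁻: pKₐ(HCN) ≈ 9.2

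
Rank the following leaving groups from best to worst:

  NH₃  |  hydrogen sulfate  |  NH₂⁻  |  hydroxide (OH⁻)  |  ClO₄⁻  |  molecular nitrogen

molecular nitrogen > ClO₄⁻ > hydrogen sulfate > NH₃ > hydroxide (OH⁻) > NH₂⁻

molecular nitrogen: no meaningful conjugate acid; N₂ departs as an exceptionally stable neutral molecule
ClO₄⁻: pKₐ(HClO₄) ≈ -10
hydrogen sulfate: pKₐ(H₂SO₄) ≈ -3 — conjugate base of a strong mineral acid
NH₃: pKₐ(NH₄⁺) ≈ 9.2
hydroxide (OH⁻): pKₐ(H₂O) ≈ 15.7
NH₂⁻: pKₐ(NH₃) ≈ 38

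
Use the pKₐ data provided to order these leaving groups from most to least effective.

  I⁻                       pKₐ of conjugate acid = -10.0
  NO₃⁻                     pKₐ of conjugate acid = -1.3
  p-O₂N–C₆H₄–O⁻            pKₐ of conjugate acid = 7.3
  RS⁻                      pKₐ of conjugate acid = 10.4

I⁻ > NO₃⁻ > p-O₂N–C₆H₄–O⁻ > RS⁻

Lower conjugate-acid pKₐ ⇒ weaker base ⇒ better leaving group.
Sorting by the given values: I⁻ (-10.0), NO₃⁻ (-1.3), p-O₂N–C₆H₄–O⁻ (7.3), RS⁻ (10.4).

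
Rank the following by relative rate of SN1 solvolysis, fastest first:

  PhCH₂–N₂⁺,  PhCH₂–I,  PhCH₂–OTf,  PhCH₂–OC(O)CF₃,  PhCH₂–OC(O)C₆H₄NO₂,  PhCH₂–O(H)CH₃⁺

Same R in every case — rank the leaving groups.
Leaving-group ability tracks the stability of the departed species; conjugate-acid pKₐ is the usual yardstick (lower pKₐ → better LG).
PhCH₂–N₂⁺ loses N₂: no meaningful conjugate acid; N₂ departs as an exceptionally stable neutral molecule
PhCH₂–OTf loses OTf⁻: pKₐ(CF₃SO₃H (triflic acid)) ≈ -14
PhCH₂–I loses I⁻: pKₐ(HI) ≈ -10
PhCH₂–O(H)CH₃⁺ loses R'OH: pKₐ(R'OH₂⁺) ≈ -2.4
PhCH₂–OC(O)CF₃ loses CF₃COO⁻: pKₐ(CF₃COOH) ≈ 0.2
PhCH₂–OC(O)C₆H₄NO₂ loses p-O₂N–C₆H₄–COO⁻: pKₐ(p-nitrobenzoic acid) ≈ 3.4

PhCH₂–N₂⁺ > PhCH₂–OTf > PhCH₂–I > PhCH₂–O(H)CH₃⁺ > PhCH₂–OC(O)CF₃ > PhCH₂–OC(O)C₆H₄NO₂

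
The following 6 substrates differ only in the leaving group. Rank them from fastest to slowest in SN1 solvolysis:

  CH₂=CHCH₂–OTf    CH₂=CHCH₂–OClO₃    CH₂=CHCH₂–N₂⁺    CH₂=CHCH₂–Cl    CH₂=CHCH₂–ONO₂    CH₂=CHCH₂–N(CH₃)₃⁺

CH₂=CHCH₂–N₂⁺ > CH₂=CHCH₂–OTf > CH₂=CHCH₂–OClO₃ > CH₂=CHCH₂–Cl > CH₂=CHCH₂–ONO₂ > CH₂=CHCH₂–N(CH₃)₃⁺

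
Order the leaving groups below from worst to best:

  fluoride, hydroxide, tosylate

hydroxide < fluoride < tosylate

Leaving-group ability tracks the stability of the departed species; conjugate-acid pKₐ is the usual yardstick (lower pKₐ → better LG).
tosylate: pKₐ(p-CH₃C₆H₄SO₃H (TsOH)) ≈ -2.8
fluoride: pKₐ(HF) ≈ 3.2 — small and strongly basic; the poor halide leaving group
hydroxide: pKₐ(H₂O) ≈ 15.7
The question asks for worst first, so the sequence is read in increasing leaving-group ability.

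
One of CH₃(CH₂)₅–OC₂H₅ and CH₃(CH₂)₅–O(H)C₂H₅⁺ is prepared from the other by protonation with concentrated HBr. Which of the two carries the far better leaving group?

From CH₃(CH₂)₅–OC₂H₅ the departing group would be CH₃CH₂O⁻ (pKₐ(CH₃CH₂OH) ≈ 16). Strong base; alkoxides do not leave unassisted.
From CH₃(CH₂)₅–O(H)C₂H₅⁺ the leaving group is R'OH (pKₐ(R'OH₂⁺) ≈ -2.4). Neutral; leaves from a protonated ether (an oxonium ion, R–O(H)R'⁺).
Protonation with concentrated HBr works by allowing neutral ethanol, rather than ethoxide, to depart, making CH₃(CH₂)₅–O(H)C₂H₅⁺ enormously more reactive.

CH₃(CH₂)₅–O(H)C₂H₅⁺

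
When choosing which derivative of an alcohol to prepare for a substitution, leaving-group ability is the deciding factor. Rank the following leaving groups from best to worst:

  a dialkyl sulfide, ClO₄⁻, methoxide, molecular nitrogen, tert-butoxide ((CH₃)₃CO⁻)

molecular nitrogen > ClO₄⁻ > a dialkyl sulfide > methoxide > tert-butoxide ((CH₃)₃CO⁻)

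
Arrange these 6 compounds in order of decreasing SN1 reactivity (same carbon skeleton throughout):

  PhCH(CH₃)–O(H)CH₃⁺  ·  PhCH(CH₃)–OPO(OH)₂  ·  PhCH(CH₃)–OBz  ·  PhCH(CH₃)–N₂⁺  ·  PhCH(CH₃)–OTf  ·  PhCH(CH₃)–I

Same R in every case — rank the leaving groups.
A good leaving group is a weak base: the lower the pKₐ of its conjugate acid, the more readily it departs.
PhCH(CH₃)–N₂⁺ loses N₂: no meaningful conjugate acid; N₂ departs as an exceptionally stable neutral molecule
PhCH(CH₃)–OTf loses OTf⁻: pKₐ(CF₃SO₃H (triflic acid)) ≈ -14
PhCH(CH₃)–I loses I⁻: pKₐ(HI) ≈ -10
PhCH(CH₃)–O(H)CH₃⁺ loses R'OH: pKₐ(R'OH₂⁺) ≈ -2.4
PhCH(CH₃)–OPO(OH)₂ loses H₂PO₄⁻: pKₐ(H₃PO₄) ≈ 2.1
PhCH(CH₃)–OBz loses PhCOO⁻: pKₐ(C₆H₅COOH) ≈ 4.2

PhCH(CH₃)–N₂⁺ > PhCH(CH₃)–OTf > PhCH(CH₃)–I > PhCH(CH₃)–O(H)CH₃⁺ > PhCH(CH₃)–OPO(OH)₂ > PhCH(CH₃)–OBz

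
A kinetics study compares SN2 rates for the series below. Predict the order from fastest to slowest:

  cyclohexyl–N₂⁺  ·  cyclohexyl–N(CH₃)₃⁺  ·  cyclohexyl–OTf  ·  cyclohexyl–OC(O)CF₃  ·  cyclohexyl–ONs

cyclohexyl–N₂⁺ > cyclohexyl–OTf > cyclohexyl–ONs > cyclohexyl–OC(O)CF₃ > cyclohexyl–N(CH₃)₃⁺

Same R in every case — rank the leaving groups.
Leaving-group ability tracks the stability of the departed species; conjugate-acid pKₐ is the usual yardstick (lower pKₐ → better LG).
cyclohexyl–N₂⁺ loses N₂: no meaningful conjugate acid; N₂ departs as an exceptionally stable neutral molecule
cyclohexyl–OTf loses OTf⁻: pKₐ(CF₃SO₃H (triflic acid)) ≈ -14
cyclohexyl–ONs loses ONs⁻: pKₐ(p-O₂NC₆H₄SO₃H) ≈ -3.5
cyclohexyl–OC(O)CF₃ loses CF₃COO⁻: pKₐ(CF₃COOH) ≈ 0.2
cyclohexyl–N(CH₃)₃⁺ loses NR'₃: pKₐ(R'₃NH⁺) ≈ 10.7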